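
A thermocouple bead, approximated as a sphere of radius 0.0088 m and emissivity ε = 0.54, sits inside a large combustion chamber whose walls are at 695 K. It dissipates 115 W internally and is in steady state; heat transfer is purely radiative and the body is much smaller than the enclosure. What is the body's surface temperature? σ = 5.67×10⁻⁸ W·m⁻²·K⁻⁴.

For a small grey body in a large enclosure, net radiated power = εσA(T⁴ − T_w⁴).
Steady state: P = εσA(T⁴ − T_w⁴) with A = 4πr² = 9.731×10⁻⁴ m².
T⁴ = P/(εσA) + T_w⁴ = 115/(0.54·5.67×10⁻⁸·9.731×10⁻⁴) + (695)⁴
    = 3.860×10¹² + 2.333×10¹¹ = 4.093×10¹² K⁴.

T ≈ 1420 K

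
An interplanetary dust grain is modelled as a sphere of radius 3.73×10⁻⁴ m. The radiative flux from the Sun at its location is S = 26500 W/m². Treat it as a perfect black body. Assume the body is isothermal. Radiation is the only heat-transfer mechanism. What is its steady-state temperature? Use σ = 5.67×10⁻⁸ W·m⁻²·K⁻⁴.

T ≈ 585 K

At equilibrium, absorbed power = emitted power.
Absorbing cross-section = πr² = 4.371×10⁻⁷ m²; emitting surface = 4πr² = 1.748×10⁻⁶ m² (ratio 4).
S·A_cross = εσ·A_surf·T⁴  ⇒  T⁴ = S/(4σ).
T⁴ = 1.00·26500/(4·5.67×10⁻⁸) = 1.168×10¹¹ K⁴.
T = (1.168×10¹¹)^(1/4).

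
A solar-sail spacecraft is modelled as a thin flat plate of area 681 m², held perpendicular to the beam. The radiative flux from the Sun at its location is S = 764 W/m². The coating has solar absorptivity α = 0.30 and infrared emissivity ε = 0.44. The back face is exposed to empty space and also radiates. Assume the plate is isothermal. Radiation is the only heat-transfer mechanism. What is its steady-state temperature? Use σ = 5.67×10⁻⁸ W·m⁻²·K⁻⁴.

At equilibrium, absorbed power = emitted power.
Absorbing cross-section = A = 681.0 m²; emitting surface = 2A = 1362 m² (ratio 2).
αS·A_cross = εσ·A_surf·T⁴  ⇒  T⁴ = αS/(ε·2σ).
T⁴ = 0.300·764/(0.44·2·5.67×10⁻⁸) = 4.594×10⁹ K⁴.
T = (4.594×10⁹)^(1/4).

T ≈ 260 K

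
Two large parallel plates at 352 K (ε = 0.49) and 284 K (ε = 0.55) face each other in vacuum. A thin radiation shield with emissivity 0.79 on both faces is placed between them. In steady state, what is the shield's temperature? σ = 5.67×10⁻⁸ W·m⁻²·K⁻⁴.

T_s ≈ 322 K

In steady state the net flux on the hot side equals that on the cold side.
σ(T₁⁴−T_s⁴)/D₁ = σ(T_s⁴−T₂⁴)/D₂, with D₁ = 1/ε₁+1/ε_s−1 = 2.307, D₂ = 1/ε_s+1/ε₂−1 = 2.084.
Solve for T_s⁴: T_s⁴ = (D₂·T₁⁴ + D₁·T₂⁴)/(D₁+D₂) = 1.070×10¹⁰ K⁴.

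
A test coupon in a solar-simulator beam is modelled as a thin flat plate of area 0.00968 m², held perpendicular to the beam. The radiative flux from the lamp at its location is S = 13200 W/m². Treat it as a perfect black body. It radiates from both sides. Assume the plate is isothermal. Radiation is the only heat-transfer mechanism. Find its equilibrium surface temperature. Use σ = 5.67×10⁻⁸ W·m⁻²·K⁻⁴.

At equilibrium, absorbed power = emitted power.
Absorbing cross-section = A = 0.009680 m²; emitting surface = 2A = 0.01936 m² (ratio 2).
S·A_cross = εσ·A_surf·T⁴  ⇒  T⁴ = S/(2σ).
T⁴ = 1.00·13200/(2·5.67×10⁻⁸) = 1.164×10¹¹ K⁴.
T = (1.164×10¹¹)^(1/4).

T ≈ 584 K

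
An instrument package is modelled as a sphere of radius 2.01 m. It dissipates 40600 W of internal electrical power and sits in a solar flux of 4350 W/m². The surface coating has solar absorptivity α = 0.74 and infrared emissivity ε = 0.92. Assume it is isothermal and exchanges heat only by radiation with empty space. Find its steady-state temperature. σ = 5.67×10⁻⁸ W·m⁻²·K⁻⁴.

T ≈ 419 K

At steady state, absorbed solar power + internal power = radiated power.
Absorbed: α·S·A_cross = 0.74·4350·12.69 = 40860 W (cross-section πr²).
Total input = 40860 + 40600 = 81460 W.
Radiated: εσ·A_surf·T⁴ with A_surf = 4πr² = 50.77 m².
T⁴ = 81460/(0.92·5.67×10⁻⁸·50.77) = 3.076×10¹⁰ K⁴.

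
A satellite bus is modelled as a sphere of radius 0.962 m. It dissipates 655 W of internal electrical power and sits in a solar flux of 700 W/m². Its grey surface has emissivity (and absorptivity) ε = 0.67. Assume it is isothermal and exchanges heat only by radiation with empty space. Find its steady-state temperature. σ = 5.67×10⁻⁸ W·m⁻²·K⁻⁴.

T ≈ 260 K

At steady state, absorbed solar power + internal power = radiated power.
Absorbed: α·S·A_cross = 0.67·700·2.907 = 1364 W (cross-section πr²).
Total input = 1364 + 655 = 2019 W.
Radiated: εσ·A_surf·T⁴ with A_surf = 4πr² = 11.63 m².
T⁴ = 2019/(0.67·5.67×10⁻⁸·11.63) = 4.569×10⁹ K⁴.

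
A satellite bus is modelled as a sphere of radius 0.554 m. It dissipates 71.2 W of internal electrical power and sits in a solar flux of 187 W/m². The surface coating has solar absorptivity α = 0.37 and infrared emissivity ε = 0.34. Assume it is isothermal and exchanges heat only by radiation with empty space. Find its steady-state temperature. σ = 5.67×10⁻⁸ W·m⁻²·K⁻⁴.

T ≈ 208 K

At steady state, absorbed solar power + internal power = radiated power.
Absorbed: α·S·A_cross = 0.37·187·0.9642 = 66.71 W (cross-section πr²).
Total input = 66.71 + 71.2 = 137.9 W.
Radiated: εσ·A_surf·T⁴ with A_surf = 4πr² = 3.857 m².
T⁴ = 137.9/(0.34·5.67×10⁻⁸·3.857) = 1.855×10⁹ K⁴.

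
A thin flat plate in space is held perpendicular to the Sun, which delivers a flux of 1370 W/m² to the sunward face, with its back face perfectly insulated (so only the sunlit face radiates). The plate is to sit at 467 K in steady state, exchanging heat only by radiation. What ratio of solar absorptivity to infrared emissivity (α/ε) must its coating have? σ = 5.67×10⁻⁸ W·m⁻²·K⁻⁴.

α/ε ≈ 1.97

Balance: αS·A = εσ·1A·T⁴ ⇒ α/ε = σT⁴/S.
α/ε = 5.67×10⁻⁸·(467)⁴/1370 = 5.67×10⁻⁸·4.756×10¹⁰/1370.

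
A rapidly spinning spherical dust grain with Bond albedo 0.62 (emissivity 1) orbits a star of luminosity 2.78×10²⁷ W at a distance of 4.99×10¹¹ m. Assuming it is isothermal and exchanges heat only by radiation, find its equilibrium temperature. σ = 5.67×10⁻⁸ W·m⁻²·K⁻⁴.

First find the stellar flux at distance d: S = L/(4πd²) = 2.78×10²⁷/(4π·(4.99×10¹¹)²) = 888.5 W/m².
For an isothermal sphere, absorbed (1−a)S·πr² = emitted σ·4πr²·T⁴, so T⁴ = (1−a)S/(4σ).
T⁴ = 0.380·888.5/(4·5.67×10⁻⁸) = 1.489×10⁹ K⁴.

T ≈ 196 K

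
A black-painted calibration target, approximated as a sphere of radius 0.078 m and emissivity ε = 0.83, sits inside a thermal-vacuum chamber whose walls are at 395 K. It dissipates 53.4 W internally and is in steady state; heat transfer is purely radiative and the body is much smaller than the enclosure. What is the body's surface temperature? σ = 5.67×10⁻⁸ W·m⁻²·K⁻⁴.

T ≈ 445 K

For a small grey body in a large enclosure, net radiated power = εσA(T⁴ − T_w⁴).
Steady state: P = εσA(T⁴ − T_w⁴) with A = 4πr² = 0.07645 m².
T⁴ = P/(εσA) + T_w⁴ = 53.4/(0.83·5.67×10⁻⁸·0.07645) + (395)⁴
    = 1.484×10¹⁰ + 2.434×10¹⁰ = 3.919×10¹⁰ K⁴.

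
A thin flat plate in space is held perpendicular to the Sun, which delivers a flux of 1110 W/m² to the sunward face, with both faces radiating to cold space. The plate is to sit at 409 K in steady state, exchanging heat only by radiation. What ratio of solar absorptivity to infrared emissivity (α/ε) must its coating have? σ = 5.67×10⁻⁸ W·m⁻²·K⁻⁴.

α/ε ≈ 2.86

Balance: αS·A = εσ·2A·T⁴ ⇒ α/ε = 2σT⁴/S.
α/ε = 2·5.67×10⁻⁸·(409)⁴/1110 = 2·5.67×10⁻⁸·2.798×10¹⁰/1110.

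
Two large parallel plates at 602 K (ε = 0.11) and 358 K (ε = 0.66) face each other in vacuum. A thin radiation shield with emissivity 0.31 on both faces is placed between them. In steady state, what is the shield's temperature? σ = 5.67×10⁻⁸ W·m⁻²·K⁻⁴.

T_s ≈ 461 K

In steady state the net flux on the hot side equals that on the cold side.
σ(T₁⁴−T_s⁴)/D₁ = σ(T_s⁴−T₂⁴)/D₂, with D₁ = 1/ε₁+1/ε_s−1 = 11.32, D₂ = 1/ε_s+1/ε₂−1 = 3.741.
Solve for T_s⁴: T_s⁴ = (D₂·T₁⁴ + D₁·T₂⁴)/(D₁+D₂) = 4.497×10¹⁰ K⁴.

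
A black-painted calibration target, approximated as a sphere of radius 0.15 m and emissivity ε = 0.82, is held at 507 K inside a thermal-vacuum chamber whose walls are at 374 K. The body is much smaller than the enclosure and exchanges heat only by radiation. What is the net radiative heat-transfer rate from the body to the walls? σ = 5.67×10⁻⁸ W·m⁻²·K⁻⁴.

P_net ≈ 611 W

For a small grey body in a large enclosure: P_net = εσA(T_body⁴ − T_wall⁴).
A = 4πr² = 0.2827 m²; T_body⁴ − T_wall⁴ = 6.607×10¹⁰ − 1.957×10¹⁰ = 4.651×10¹⁰ K⁴.
|P_net| = 0.82·5.67×10⁻⁸·0.2827·4.651×10¹⁰.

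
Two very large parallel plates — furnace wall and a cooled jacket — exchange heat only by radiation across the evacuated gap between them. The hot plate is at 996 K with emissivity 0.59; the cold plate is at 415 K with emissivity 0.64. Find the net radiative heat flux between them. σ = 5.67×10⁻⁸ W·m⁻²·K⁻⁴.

q ≈ 24000 W/m²

For two infinite grey parallel plates, q = σ(T₁⁴ − T₂⁴)/(1/ε₁ + 1/ε₂ − 1).
T₁⁴ − T₂⁴ = 9.841×10¹¹ − 2.966×10¹⁰ = 9.544×10¹¹ K⁴.
1/ε₁ + 1/ε₂ − 1 = 1.695 + 1.562 − 1 = 2.257.
q = 5.67×10⁻⁸ × 9.544×10¹¹ / 2.257.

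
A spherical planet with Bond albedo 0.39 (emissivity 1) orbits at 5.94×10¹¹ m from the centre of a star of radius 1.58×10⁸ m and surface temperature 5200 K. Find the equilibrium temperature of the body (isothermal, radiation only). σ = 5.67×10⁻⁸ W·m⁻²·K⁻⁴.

The star's surface emits σT_*⁴; at distance d the flux is S = σT_*⁴(R_*/d)².
S = 5.67×10⁻⁸·(5200)⁴·(1.58×10⁸/5.94×10¹¹)² = 2.933 W/m².
For an isothermal sphere T⁴ = (1−a)S/(4σ) = 7.889×10⁶ K⁴.

T ≈ 53.0 K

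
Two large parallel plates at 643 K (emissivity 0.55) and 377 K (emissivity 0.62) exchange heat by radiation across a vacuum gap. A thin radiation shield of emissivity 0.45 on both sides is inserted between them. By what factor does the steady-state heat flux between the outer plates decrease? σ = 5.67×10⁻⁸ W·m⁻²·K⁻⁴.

Without shield: q₀ = σΔ(T⁴)/(1/ε₁+1/ε₂−1) with denominator 2.431.
With shield the two gaps are in series; the resistances add: (1/ε₁+1/ε_s−1)+(1/ε_s+1/ε₂−1) = 3.040+2.835 = 5.876.
Heat-flux ratio q₀/q = 5.876/2.431.

factor ≈ 2.42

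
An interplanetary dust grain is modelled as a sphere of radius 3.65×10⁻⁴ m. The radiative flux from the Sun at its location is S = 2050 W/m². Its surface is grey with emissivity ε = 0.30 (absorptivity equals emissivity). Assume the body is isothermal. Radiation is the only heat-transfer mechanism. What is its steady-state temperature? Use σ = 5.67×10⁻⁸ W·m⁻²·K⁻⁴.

T ≈ 308 K

At equilibrium, absorbed power = emitted power.
Absorbing cross-section = πr² = 4.185×10⁻⁷ m²; emitting surface = 4πr² = 1.674×10⁻⁶ m² (ratio 4).
εS·A_cross = εσ·A_surf·T⁴  ⇒  T⁴ = S/(4σ)   (ε cancels).
T⁴ = 2050/(4·5.67×10⁻⁸) = 9.039×10⁹ K⁴.
T = (9.039×10⁹)^(1/4).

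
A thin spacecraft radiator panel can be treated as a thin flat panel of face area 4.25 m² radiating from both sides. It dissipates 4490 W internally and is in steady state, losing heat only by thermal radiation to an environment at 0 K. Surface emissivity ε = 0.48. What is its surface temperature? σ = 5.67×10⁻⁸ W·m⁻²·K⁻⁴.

Steady state: internal power = radiated power, P = εσA T⁴.
Radiating area A = 2·4.25 = 8.500 m².
T⁴ = P/(εσA) = 4490/(0.48·5.67×10⁻⁸·8.500) = 1.941×10¹⁰ K⁴.
T = (1.941×10¹⁰)^(1/4).

T ≈ 373 K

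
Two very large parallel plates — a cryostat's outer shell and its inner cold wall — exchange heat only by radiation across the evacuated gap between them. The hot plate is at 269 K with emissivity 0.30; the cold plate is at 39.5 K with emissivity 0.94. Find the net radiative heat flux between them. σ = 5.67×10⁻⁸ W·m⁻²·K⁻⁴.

For two infinite grey parallel plates, q = σ(T₁⁴ − T₂⁴)/(1/ε₁ + 1/ε₂ − 1).
T₁⁴ − T₂⁴ = 5.236×10⁹ − 2.434×10⁶ = 5.234×10⁹ K⁴.
1/ε₁ + 1/ε₂ − 1 = 3.333 + 1.064 − 1 = 3.397.
q = 5.67×10⁻⁸ × 5.234×10⁹ / 3.397.

q ≈ 87.4 W/m²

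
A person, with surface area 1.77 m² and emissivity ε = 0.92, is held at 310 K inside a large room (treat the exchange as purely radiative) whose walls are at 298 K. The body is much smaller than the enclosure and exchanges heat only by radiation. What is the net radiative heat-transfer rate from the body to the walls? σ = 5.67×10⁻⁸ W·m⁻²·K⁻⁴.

For a small grey body in a large enclosure: P_net = εσA(T_body⁴ − T_wall⁴).
A = 1.77 m²; T_body⁴ − T_wall⁴ = 9.235×10⁹ − 7.886×10⁹ = 1.349×10⁹ K⁴.
|P_net| = 0.92·5.67×10⁻⁸·1.770·1.349×10⁹.

P_net ≈ 125 W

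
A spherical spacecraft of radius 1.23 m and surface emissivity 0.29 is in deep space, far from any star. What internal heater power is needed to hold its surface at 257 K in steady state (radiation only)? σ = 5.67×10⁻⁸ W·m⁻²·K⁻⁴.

P = εσ·4πr²·T⁴.
4πr² = 19.01 m²; T⁴ = 4.362×10⁹ K⁴.
P = 0.29·5.67×10⁻⁸·19.01·4.362×10⁹.

P ≈ 1360 W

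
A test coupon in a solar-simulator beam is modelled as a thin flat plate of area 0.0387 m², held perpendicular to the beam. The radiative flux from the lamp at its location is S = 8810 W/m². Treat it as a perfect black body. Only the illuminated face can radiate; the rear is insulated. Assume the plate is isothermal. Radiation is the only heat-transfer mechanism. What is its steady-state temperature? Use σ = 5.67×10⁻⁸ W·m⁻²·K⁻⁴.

At equilibrium, absorbed power = emitted power.
Absorbing cross-section = A = 0.03870 m²; emitting surface = A = 0.03870 m² (ratio 1).
S·A_cross = εσ·A_surf·T⁴  ⇒  T⁴ = S/(1σ).
T⁴ = 1.00·8810/(1·5.67×10⁻⁸) = 1.554×10¹¹ K⁴.
T = (1.554×10¹¹)^(1/4).

T ≈ 628 K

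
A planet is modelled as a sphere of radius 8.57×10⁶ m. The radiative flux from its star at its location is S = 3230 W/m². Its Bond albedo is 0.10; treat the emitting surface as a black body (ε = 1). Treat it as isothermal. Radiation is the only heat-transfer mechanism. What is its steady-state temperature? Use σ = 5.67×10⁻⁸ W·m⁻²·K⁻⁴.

At equilibrium, absorbed power = emitted power.
Absorbing cross-section = πr² = 2.307×10¹⁴ m²; emitting surface = 4πr² = 9.229×10¹⁴ m² (ratio 4).
(1−a)S·A_cross = εσ·A_surf·T⁴  ⇒  T⁴ = (1−a)S/(4σ).
T⁴ = 0.900·3230/(4·5.67×10⁻⁸) = 1.282×10¹⁰ K⁴.
T = (1.282×10¹⁰)^(1/4).

T ≈ 336 K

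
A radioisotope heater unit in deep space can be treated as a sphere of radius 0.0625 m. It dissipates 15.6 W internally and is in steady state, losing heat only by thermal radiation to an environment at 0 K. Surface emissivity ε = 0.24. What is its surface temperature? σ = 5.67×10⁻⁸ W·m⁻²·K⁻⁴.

T ≈ 391 K

Steady state: internal power = radiated power, P = εσA T⁴.
Radiating area A = 4πr² = 0.04909 m².
T⁴ = P/(εσA) = 15.6/(0.24·5.67×10⁻⁸·0.04909) = 2.335×10¹⁰ K⁴.
T = (2.335×10¹⁰)^(1/4).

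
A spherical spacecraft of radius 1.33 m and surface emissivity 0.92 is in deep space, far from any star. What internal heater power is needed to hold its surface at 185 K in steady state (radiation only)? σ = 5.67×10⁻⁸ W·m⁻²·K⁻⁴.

P = εσ·4πr²·T⁴.
4πr² = 22.23 m²; T⁴ = 1.171×10⁹ K⁴.
P = 0.92·5.67×10⁻⁸·22.23·1.171×10⁹.

P ≈ 1360 W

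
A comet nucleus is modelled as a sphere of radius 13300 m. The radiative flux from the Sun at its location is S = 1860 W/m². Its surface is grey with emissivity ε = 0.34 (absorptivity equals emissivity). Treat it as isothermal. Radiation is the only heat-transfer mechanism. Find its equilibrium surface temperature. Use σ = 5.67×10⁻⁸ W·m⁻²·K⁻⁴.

At equilibrium, absorbed power = emitted power.
Absorbing cross-section = πr² = 5.557×10⁸ m²; emitting surface = 4πr² = 2.223×10⁹ m² (ratio 4).
εS·A_cross = εσ·A_surf·T⁴  ⇒  T⁴ = S/(4σ)   (ε cancels).
T⁴ = 1860/(4·5.67×10⁻⁸) = 8.201×10⁹ K⁴.
T = (8.201×10⁹)^(1/4).

T ≈ 301 K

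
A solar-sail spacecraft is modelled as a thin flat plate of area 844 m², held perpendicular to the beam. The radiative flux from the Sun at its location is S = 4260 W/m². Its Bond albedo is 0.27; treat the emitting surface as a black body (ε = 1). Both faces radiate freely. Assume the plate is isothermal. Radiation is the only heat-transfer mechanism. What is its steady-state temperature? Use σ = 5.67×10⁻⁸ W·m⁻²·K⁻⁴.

At equilibrium, absorbed power = emitted power.
Absorbing cross-section = A = 844.0 m²; emitting surface = 2A = 1688 m² (ratio 2).
(1−a)S·A_cross = εσ·A_surf·T⁴  ⇒  T⁴ = (1−a)S/(2σ).
T⁴ = 0.730·4260/(2·5.67×10⁻⁸) = 2.742×10¹⁰ K⁴.
T = (2.742×10¹⁰)^(1/4).

T ≈ 407 K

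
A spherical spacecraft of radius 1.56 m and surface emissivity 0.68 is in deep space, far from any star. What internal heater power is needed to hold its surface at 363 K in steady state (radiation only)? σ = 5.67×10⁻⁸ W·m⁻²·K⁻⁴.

P ≈ 20500 W

P = εσ·4πr²·T⁴.
4πr² = 30.58 m²; T⁴ = 1.736×10¹⁰ K⁴.
P = 0.68·5.67×10⁻⁸·30.58·1.736×10¹⁰.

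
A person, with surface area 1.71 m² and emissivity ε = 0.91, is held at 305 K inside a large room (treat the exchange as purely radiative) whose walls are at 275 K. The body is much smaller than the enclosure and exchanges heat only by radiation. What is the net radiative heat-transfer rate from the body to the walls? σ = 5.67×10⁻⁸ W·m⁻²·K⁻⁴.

P_net ≈ 259 W

For a small grey body in a large enclosure: P_net = εσA(T_body⁴ − T_wall⁴).
A = 1.71 m²; T_body⁴ − T_wall⁴ = 8.654×10⁹ − 5.719×10⁹ = 2.935×10⁹ K⁴.
|P_net| = 0.91·5.67×10⁻⁸·1.710·2.935×10⁹.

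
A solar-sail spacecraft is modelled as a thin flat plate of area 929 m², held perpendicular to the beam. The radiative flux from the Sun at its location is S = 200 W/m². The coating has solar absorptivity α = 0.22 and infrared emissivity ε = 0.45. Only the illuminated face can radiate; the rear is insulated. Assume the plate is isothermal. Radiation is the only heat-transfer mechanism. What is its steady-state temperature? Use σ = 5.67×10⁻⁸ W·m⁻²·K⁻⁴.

T ≈ 204 K

At equilibrium, absorbed power = emitted power.
Absorbing cross-section = A = 929.0 m²; emitting surface = A = 929.0 m² (ratio 1).
αS·A_cross = εσ·A_surf·T⁴  ⇒  T⁴ = αS/(ε·1σ).
T⁴ = 0.220·200/(0.45·1·5.67×10⁻⁸) = 1.724×10⁹ K⁴.
T = (1.724×10⁹)^(1/4).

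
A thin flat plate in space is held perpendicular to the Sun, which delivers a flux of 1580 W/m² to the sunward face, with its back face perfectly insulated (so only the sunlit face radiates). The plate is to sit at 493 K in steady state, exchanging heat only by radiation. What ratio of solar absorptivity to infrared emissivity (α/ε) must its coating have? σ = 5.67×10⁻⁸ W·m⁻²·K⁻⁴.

α/ε ≈ 2.12

Balance: αS·A = εσ·1A·T⁴ ⇒ α/ε = σT⁴/S.
α/ε = 5.67×10⁻⁸·(493)⁴/1580 = 5.67×10⁻⁸·5.907×10¹⁰/1580.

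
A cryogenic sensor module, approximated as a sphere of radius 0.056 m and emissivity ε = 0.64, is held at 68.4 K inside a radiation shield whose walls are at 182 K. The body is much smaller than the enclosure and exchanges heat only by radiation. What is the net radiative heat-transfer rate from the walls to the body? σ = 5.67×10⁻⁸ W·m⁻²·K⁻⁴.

P_net ≈ 1.54 W

For a small grey body in a large enclosure: P_net = εσA(T_body⁴ − T_wall⁴).
A = 4πr² = 0.03941 m²; T_body⁴ − T_wall⁴ = 2.189×10⁷ − 1.097×10⁹ = -1.075×10⁹ K⁴.
|P_net| = 0.64·5.67×10⁻⁸·0.03941·1.075×10⁹.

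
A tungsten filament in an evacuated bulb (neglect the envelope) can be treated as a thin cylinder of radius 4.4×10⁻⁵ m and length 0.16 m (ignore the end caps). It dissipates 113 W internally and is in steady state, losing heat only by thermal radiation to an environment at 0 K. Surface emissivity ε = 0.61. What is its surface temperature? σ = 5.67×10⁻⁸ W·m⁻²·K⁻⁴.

Steady state: internal power = radiated power, P = εσA T⁴.
Radiating area A = 2πrL = 4.423×10⁻⁵ m².
T⁴ = P/(εσA) = 113/(0.61·5.67×10⁻⁸·4.423×10⁻⁵) = 7.386×10¹³ K⁴.
T = (7.386×10¹³)^(1/4).

T ≈ 2930 K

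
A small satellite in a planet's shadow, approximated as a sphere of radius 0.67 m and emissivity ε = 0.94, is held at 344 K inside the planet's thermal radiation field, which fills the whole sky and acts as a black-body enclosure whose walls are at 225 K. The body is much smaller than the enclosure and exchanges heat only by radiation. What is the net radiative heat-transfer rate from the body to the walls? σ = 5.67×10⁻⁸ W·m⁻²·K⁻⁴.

P_net ≈ 3440 W

For a small grey body in a large enclosure: P_net = εσA(T_body⁴ − T_wall⁴).
A = 4πr² = 5.641 m²; T_body⁴ − T_wall⁴ = 1.400×10¹⁰ − 2.563×10⁹ = 1.144×10¹⁰ K⁴.
|P_net| = 0.94·5.67×10⁻⁸·5.641·1.144×10¹⁰.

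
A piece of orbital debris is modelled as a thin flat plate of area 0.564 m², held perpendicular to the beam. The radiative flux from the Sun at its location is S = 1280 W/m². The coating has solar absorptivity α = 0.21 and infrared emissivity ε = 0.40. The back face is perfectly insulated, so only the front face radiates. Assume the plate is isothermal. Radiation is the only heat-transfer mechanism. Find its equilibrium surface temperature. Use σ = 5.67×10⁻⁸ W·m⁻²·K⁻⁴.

At equilibrium, absorbed power = emitted power.
Absorbing cross-section = A = 0.5640 m²; emitting surface = A = 0.5640 m² (ratio 1).
αS·A_cross = εσ·A_surf·T⁴  ⇒  T⁴ = αS/(ε·1σ).
T⁴ = 0.210·1280/(0.40·1·5.67×10⁻⁸) = 1.185×10¹⁰ K⁴.
T = (1.185×10¹⁰)^(1/4).

T ≈ 330 K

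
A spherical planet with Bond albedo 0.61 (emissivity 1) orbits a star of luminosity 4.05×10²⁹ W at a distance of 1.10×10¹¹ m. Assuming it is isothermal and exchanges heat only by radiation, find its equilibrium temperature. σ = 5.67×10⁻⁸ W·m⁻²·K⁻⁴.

T ≈ 1460 K

First find the stellar flux at distance d: S = L/(4πd²) = 4.05×10²⁹/(4π·(1.10×10¹¹)²) = 2.664×10⁶ W/m².
For an isothermal sphere, absorbed (1−a)S·πr² = emitted σ·4πr²·T⁴, so T⁴ = (1−a)S/(4σ).
T⁴ = 0.390·2.664×10⁶/(4·5.67×10⁻⁸) = 4.580×10¹² K⁴.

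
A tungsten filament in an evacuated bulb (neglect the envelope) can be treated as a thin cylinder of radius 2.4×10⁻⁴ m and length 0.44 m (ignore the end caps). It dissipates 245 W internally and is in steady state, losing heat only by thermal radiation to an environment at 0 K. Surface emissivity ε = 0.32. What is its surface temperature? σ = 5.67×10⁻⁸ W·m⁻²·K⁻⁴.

Steady state: internal power = radiated power, P = εσA T⁴.
Radiating area A = 2πrL = 6.635×10⁻⁴ m².
T⁴ = P/(εσA) = 245/(0.32·5.67×10⁻⁸·6.635×10⁻⁴) = 2.035×10¹³ K⁴.
T = (2.035×10¹³)^(1/4).

T ≈ 2120 K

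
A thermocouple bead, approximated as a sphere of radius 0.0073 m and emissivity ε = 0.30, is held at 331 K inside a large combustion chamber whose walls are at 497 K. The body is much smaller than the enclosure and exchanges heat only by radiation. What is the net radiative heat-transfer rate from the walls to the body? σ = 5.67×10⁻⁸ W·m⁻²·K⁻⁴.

For a small grey body in a large enclosure: P_net = εσA(T_body⁴ − T_wall⁴).
A = 4πr² = 6.697×10⁻⁴ m²; T_body⁴ − T_wall⁴ = 1.200×10¹⁰ − 6.101×10¹⁰ = -4.901×10¹⁰ K⁴.
|P_net| = 0.30·5.67×10⁻⁸·6.697×10⁻⁴·4.901×10¹⁰.

P_net ≈ 0.558 W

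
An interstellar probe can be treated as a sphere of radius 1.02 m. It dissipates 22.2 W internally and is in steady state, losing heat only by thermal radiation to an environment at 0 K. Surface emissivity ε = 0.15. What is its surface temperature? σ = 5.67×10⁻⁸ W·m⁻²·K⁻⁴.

T ≈ 119 K

Steady state: internal power = radiated power, P = εσA T⁴.
Radiating area A = 4πr² = 13.07 m².
T⁴ = P/(εσA) = 22.2/(0.15·5.67×10⁻⁸·13.07) = 1.996×10⁸ K⁴.
T = (1.996×10⁸)^(1/4).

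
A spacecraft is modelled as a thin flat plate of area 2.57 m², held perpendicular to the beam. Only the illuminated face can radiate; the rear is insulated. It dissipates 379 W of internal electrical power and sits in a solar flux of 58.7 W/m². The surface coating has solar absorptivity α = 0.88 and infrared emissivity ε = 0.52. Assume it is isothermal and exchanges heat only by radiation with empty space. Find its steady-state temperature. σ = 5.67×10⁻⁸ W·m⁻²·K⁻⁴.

T ≈ 287 K

At steady state, absorbed solar power + internal power = radiated power.
Absorbed: α·S·A_cross = 0.88·58.7·2.570 = 132.8 W (cross-section A).
Total input = 132.8 + 379 = 511.8 W.
Radiated: εσ·A_surf·T⁴ with A_surf = A = 2.570 m².
T⁴ = 511.8/(0.52·5.67×10⁻⁸·2.570) = 6.754×10⁹ K⁴.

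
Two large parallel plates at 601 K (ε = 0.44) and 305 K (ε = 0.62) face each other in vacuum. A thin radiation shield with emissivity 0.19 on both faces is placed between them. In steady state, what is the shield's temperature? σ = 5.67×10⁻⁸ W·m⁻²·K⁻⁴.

T_s ≈ 507 K

In steady state the net flux on the hot side equals that on the cold side.
σ(T₁⁴−T_s⁴)/D₁ = σ(T_s⁴−T₂⁴)/D₂, with D₁ = 1/ε₁+1/ε_s−1 = 6.536, D₂ = 1/ε_s+1/ε₂−1 = 5.876.
Solve for T_s⁴: T_s⁴ = (D₂·T₁⁴ + D₁·T₂⁴)/(D₁+D₂) = 6.632×10¹⁰ K⁴.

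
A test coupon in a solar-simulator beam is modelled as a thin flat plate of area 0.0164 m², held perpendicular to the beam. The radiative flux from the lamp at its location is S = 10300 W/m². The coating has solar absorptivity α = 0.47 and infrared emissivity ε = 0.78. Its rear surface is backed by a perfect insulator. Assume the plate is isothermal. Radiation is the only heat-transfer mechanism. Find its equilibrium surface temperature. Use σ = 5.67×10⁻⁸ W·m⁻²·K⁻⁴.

At equilibrium, absorbed power = emitted power.
Absorbing cross-section = A = 0.01640 m²; emitting surface = A = 0.01640 m² (ratio 1).
αS·A_cross = εσ·A_surf·T⁴  ⇒  T⁴ = αS/(ε·1σ).
T⁴ = 0.470·10300/(0.78·1·5.67×10⁻⁸) = 1.095×10¹¹ K⁴.
T = (1.095×10¹¹)^(1/4).

T ≈ 575 K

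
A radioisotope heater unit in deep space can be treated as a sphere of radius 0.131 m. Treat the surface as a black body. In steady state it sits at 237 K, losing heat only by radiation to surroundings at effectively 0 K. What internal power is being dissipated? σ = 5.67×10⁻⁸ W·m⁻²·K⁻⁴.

P ≈ 38.6 W

Steady state: P = εσA T⁴.
A = 4πr² = 0.2157 m²; T⁴ = (237)⁴ = 3.155×10⁹ K⁴.
P = 1.0 × 5.67×10⁻⁸ × 0.2157 × 3.155×10⁹.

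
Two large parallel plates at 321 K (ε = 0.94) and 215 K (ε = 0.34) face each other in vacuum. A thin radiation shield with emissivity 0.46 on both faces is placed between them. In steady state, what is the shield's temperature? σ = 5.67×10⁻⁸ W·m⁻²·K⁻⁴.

T_s ≈ 296 K

In steady state the net flux on the hot side equals that on the cold side.
σ(T₁⁴−T_s⁴)/D₁ = σ(T_s⁴−T₂⁴)/D₂, with D₁ = 1/ε₁+1/ε_s−1 = 2.238, D₂ = 1/ε_s+1/ε₂−1 = 4.115.
Solve for T_s⁴: T_s⁴ = (D₂·T₁⁴ + D₁·T₂⁴)/(D₁+D₂) = 7.630×10⁹ K⁴.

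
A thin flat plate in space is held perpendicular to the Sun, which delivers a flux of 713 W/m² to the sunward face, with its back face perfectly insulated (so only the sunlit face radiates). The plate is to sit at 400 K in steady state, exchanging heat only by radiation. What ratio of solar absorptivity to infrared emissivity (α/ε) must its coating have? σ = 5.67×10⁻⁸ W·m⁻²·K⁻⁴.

α/ε ≈ 2.04

Balance: αS·A = εσ·1A·T⁴ ⇒ α/ε = σT⁴/S.
α/ε = 5.67×10⁻⁸·(400)⁴/713 = 5.67×10⁻⁸·2.560×10¹⁰/713.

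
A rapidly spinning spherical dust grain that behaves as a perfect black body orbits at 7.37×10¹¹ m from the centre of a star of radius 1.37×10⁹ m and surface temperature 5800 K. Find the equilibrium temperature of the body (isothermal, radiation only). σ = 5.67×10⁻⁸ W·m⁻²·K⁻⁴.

The star's surface emits σT_*⁴; at distance d the flux is S = σT_*⁴(R_*/d)².
S = 5.67×10⁻⁸·(5800)⁴·(1.37×10⁹/7.37×10¹¹)² = 221.7 W/m².
For an isothermal sphere T⁴ = (1−a)S/(4σ) = 9.776×10⁸ K⁴.

T ≈ 177 K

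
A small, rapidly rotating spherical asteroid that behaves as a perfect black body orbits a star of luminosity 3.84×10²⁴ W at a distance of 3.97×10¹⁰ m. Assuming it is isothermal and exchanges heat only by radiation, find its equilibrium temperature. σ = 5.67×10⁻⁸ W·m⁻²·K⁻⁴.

First find the stellar flux at distance d: S = L/(4πd²) = 3.84×10²⁴/(4π·(3.97×10¹⁰)²) = 193.9 W/m².
For an isothermal sphere, absorbed (1−a)S·πr² = emitted σ·4πr²·T⁴, so T⁴ = (1−a)S/(4σ).
T⁴ = 1.00·193.9/(4·5.67×10⁻⁸) = 8.549×10⁸ K⁴.

T ≈ 171 K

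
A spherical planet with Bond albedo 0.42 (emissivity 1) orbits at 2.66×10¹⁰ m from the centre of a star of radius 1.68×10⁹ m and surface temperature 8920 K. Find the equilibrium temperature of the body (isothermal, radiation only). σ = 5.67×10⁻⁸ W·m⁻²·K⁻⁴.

The star's surface emits σT_*⁴; at distance d the flux is S = σT_*⁴(R_*/d)².
S = 5.67×10⁻⁸·(8920)⁴·(1.68×10⁹/2.66×10¹⁰)² = 1.432×10⁶ W/m².
For an isothermal sphere T⁴ = (1−a)S/(4σ) = 3.662×10¹² K⁴.

T ≈ 1380 K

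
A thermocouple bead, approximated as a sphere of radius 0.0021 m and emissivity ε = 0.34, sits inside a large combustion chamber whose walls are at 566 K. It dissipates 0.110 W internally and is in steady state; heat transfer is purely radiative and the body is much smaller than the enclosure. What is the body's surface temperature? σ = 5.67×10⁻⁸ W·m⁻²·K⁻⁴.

T ≈ 673 K

For a small grey body in a large enclosure, net radiated power = εσA(T⁴ − T_w⁴).
Steady state: P = εσA(T⁴ − T_w⁴) with A = 4πr² = 5.542×10⁻⁵ m².
T⁴ = P/(εσA) + T_w⁴ = 0.110/(0.34·5.67×10⁻⁸·5.542×10⁻⁵) + (566)⁴
    = 1.030×10¹¹ + 1.026×10¹¹ = 2.056×10¹¹ K⁴.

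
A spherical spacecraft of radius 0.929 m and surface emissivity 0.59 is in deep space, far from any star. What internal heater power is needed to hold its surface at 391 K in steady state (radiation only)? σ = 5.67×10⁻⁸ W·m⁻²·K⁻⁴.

P ≈ 8480 W

P = εσ·4πr²·T⁴.
4πr² = 10.85 m²; T⁴ = 2.337×10¹⁰ K⁴.
P = 0.59·5.67×10⁻⁸·10.85·2.337×10¹⁰.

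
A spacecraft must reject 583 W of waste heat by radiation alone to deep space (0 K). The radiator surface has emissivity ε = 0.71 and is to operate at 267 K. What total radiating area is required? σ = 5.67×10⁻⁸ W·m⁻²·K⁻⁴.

A ≈ 2.85 m²

P = εσA T⁴ ⇒ A = P/(εσT⁴).
T⁴ = 5.082×10⁹ K⁴.
A = 583/(0.71 × 5.67×10⁻⁸ × 5.082×10⁹).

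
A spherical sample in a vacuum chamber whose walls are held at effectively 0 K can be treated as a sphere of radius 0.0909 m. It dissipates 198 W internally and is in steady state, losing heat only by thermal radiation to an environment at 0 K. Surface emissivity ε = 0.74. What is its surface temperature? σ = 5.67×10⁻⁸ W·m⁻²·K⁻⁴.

Steady state: internal power = radiated power, P = εσA T⁴.
Radiating area A = 4πr² = 0.1038 m².
T⁴ = P/(εσA) = 198/(0.74·5.67×10⁻⁸·0.1038) = 4.545×10¹⁰ K⁴.
T = (4.545×10¹⁰)^(1/4).

T ≈ 462 K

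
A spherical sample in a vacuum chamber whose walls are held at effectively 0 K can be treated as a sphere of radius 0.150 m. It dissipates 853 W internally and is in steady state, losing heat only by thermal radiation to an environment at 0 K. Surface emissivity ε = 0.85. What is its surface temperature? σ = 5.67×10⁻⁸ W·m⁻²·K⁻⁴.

T ≈ 500 K

Steady state: internal power = radiated power, P = εσA T⁴.
Radiating area A = 4πr² = 0.2827 m².
T⁴ = P/(εσA) = 853/(0.85·5.67×10⁻⁸·0.2827) = 6.260×10¹⁰ K⁴.
T = (6.260×10¹⁰)^(1/4).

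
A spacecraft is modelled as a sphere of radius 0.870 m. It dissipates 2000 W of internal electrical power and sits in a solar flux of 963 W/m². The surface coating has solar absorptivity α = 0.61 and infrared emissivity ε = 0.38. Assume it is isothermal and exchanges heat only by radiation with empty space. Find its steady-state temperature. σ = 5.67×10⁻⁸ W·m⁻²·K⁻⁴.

At steady state, absorbed solar power + internal power = radiated power.
Absorbed: α·S·A_cross = 0.61·963·2.378 = 1397 W (cross-section πr²).
Total input = 1397 + 2000 = 3397 W.
Radiated: εσ·A_surf·T⁴ with A_surf = 4πr² = 9.511 m².
T⁴ = 3397/(0.38·5.67×10⁻⁸·9.511) = 1.658×10¹⁰ K⁴.

T ≈ 359 K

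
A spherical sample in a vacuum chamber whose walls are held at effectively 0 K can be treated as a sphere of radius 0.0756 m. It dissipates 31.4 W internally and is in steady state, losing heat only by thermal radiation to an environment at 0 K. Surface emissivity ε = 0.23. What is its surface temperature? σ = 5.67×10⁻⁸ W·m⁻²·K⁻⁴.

T ≈ 428 K

Steady state: internal power = radiated power, P = εσA T⁴.
Radiating area A = 4πr² = 0.07182 m².
T⁴ = P/(εσA) = 31.4/(0.23·5.67×10⁻⁸·0.07182) = 3.352×10¹⁰ K⁴.
T = (3.352×10¹⁰)^(1/4).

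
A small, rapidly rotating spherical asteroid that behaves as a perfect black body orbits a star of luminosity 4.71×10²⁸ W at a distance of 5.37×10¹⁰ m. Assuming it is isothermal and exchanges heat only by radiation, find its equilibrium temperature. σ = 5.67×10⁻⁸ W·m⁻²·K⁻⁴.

T ≈ 1550 K

First find the stellar flux at distance d: S = L/(4πd²) = 4.71×10²⁸/(4π·(5.37×10¹⁰)²) = 1.300×10⁶ W/m².
For an isothermal sphere, absorbed (1−a)S·πr² = emitted σ·4πr²·T⁴, so T⁴ = (1−a)S/(4σ).
T⁴ = 1.00·1.300×10⁶/(4·5.67×10⁻⁸) = 5.731×10¹² K⁴.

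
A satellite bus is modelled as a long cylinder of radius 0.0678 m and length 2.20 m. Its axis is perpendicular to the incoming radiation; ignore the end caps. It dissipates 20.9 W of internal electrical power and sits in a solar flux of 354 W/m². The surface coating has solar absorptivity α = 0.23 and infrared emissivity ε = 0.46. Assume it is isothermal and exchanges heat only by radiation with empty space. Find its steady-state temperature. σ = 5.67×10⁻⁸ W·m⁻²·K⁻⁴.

At steady state, absorbed solar power + internal power = radiated power.
Absorbed: α·S·A_cross = 0.23·354·0.2983 = 24.29 W (cross-section 2rL).
Total input = 24.29 + 20.9 = 45.19 W.
Radiated: εσ·A_surf·T⁴ with A_surf = 2πrL = 0.9372 m².
T⁴ = 45.19/(0.46·5.67×10⁻⁸·0.9372) = 1.849×10⁹ K⁴.

T ≈ 207 K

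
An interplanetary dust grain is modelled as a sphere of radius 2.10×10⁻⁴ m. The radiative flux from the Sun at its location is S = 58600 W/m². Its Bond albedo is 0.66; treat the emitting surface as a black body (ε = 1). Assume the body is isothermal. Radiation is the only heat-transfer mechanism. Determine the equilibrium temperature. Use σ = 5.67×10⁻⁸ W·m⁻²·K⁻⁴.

T ≈ 544 K

At equilibrium, absorbed power = emitted power.
Absorbing cross-section = πr² = 1.385×10⁻⁷ m²; emitting surface = 4πr² = 5.542×10⁻⁷ m² (ratio 4).
(1−a)S·A_cross = εσ·A_surf·T⁴  ⇒  T⁴ = (1−a)S/(4σ).
T⁴ = 0.340·58600/(4·5.67×10⁻⁸) = 8.785×10¹⁰ K⁴.
T = (8.785×10¹⁰)^(1/4).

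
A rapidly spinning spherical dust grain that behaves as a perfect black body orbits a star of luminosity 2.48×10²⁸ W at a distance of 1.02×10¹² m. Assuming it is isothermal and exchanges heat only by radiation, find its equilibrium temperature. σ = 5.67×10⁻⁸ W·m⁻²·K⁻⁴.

T ≈ 302 K

First find the stellar flux at distance d: S = L/(4πd²) = 2.48×10²⁸/(4π·(1.02×10¹²)²) = 1897 W/m².
For an isothermal sphere, absorbed (1−a)S·πr² = emitted σ·4πr²·T⁴, so T⁴ = (1−a)S/(4σ).
T⁴ = 1.00·1897/(4·5.67×10⁻⁸) = 8.364×10⁹ K⁴.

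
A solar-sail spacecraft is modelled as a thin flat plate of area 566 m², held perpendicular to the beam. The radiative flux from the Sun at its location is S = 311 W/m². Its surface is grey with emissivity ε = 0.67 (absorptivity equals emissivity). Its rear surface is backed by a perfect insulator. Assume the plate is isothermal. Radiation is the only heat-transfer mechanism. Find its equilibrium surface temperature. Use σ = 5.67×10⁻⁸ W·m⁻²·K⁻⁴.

At equilibrium, absorbed power = emitted power.
Absorbing cross-section = A = 566.0 m²; emitting surface = A = 566.0 m² (ratio 1).
εS·A_cross = εσ·A_surf·T⁴  ⇒  T⁴ = S/(1σ)   (ε cancels).
T⁴ = 311/(1·5.67×10⁻⁸) = 5.485×10⁹ K⁴.
T = (5.485×10⁹)^(1/4).

T ≈ 272 K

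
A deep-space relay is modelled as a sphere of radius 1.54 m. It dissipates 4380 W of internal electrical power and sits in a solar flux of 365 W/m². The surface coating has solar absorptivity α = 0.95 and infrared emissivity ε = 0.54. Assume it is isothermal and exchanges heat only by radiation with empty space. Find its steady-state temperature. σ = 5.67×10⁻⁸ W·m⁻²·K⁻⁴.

At steady state, absorbed solar power + internal power = radiated power.
Absorbed: α·S·A_cross = 0.95·365·7.451 = 2583 W (cross-section πr²).
Total input = 2583 + 4380 = 6963 W.
Radiated: εσ·A_surf·T⁴ with A_surf = 4πr² = 29.80 m².
T⁴ = 6963/(0.54·5.67×10⁻⁸·29.80) = 7.631×10⁹ K⁴.

T ≈ 296 K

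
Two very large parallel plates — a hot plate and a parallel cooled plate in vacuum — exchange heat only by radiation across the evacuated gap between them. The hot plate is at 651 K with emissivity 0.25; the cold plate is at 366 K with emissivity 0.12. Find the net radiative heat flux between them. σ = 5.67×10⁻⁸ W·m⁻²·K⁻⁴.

q ≈ 809 W/m²

For two infinite grey parallel plates, q = σ(T₁⁴ − T₂⁴)/(1/ε₁ + 1/ε₂ − 1).
T₁⁴ − T₂⁴ = 1.796×10¹¹ − 1.794×10¹⁰ = 1.617×10¹¹ K⁴.
1/ε₁ + 1/ε₂ − 1 = 4.000 + 8.333 − 1 = 11.33.
q = 5.67×10⁻⁸ × 1.617×10¹¹ / 11.33.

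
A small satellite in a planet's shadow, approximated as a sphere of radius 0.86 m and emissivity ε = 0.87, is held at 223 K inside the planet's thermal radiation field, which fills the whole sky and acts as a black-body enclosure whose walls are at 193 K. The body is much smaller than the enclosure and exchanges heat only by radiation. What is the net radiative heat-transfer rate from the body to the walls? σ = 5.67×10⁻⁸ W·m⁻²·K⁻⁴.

For a small grey body in a large enclosure: P_net = εσA(T_body⁴ − T_wall⁴).
A = 4πr² = 9.294 m²; T_body⁴ − T_wall⁴ = 2.473×10⁹ − 1.387×10⁹ = 1.085×10⁹ K⁴.
|P_net| = 0.87·5.67×10⁻⁸·9.294·1.085×10⁹.

P_net ≈ 498 W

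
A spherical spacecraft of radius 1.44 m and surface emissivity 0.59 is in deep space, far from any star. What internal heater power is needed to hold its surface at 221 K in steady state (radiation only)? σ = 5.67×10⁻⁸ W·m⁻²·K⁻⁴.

P ≈ 2080 W

P = εσ·4πr²·T⁴.
4πr² = 26.06 m²; T⁴ = 2.385×10⁹ K⁴.
P = 0.59·5.67×10⁻⁸·26.06·2.385×10⁹.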